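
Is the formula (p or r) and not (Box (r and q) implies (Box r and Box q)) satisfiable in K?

1. (p or r) and not (Box (r and q) implies (Box r and Box q)), w0
2. p or r, w0   [and-rule on 1]
3. not (Box (r and q) implies (Box r and Box q)), w0   [and-rule on 1]
4. Box (r and q), w0   [neg-implies-rule on 3]
5. not (Box r and Box q), w0   [neg-implies-rule on 3]
6. r, w0   [or-rule on 2 (branches; this branch)]
7. not Box q, w0   [neg-and-rule on 5 (branches; this branch)]
8. not q, w1   [neg-Box-rule on 7: fresh world w1, w0Rw1]
9. r and q, w1   [Box-rule on 4 via w0Rw1]
10. r, w1   [and-rule on 9]
11. q, w1   [and-rule on 9]
Accessibility: w0Rw1
Branch closes: q and not q both at w1.
Every branch closes; the branch above is one of them.

No, unsatisfiable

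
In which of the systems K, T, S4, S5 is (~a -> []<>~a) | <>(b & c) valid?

S5

S4-tableau for the negation ~((~a -> []<>~a) | <>(b & c)):
1. ~((~a -> []<>~a) | <>(b & c)), 0
2. ~(~a -> []<>~a), 0   [~|-rule on 1]
3. ~<>(b & c), 0   [~|-rule on 1]
4. ~a, 0   [~->-rule on 2]
5. ~[]<>~a, 0   [~->-rule on 2]
6. ~(b & c), 0   [~<>-rule on 3 via 0R0]
7. ~c, 0   [~&-rule on 6 (branches; this branch)]
8. ~<>~a, 1   [~[]-rule on 5: fresh world 1, 0R1]
9. ~(b & c), 1   [~<>-rule on 3 via 0R1]
10. a, 1   [~<>-rule on 8 via 1R1]
11. ~c, 1   [~&-rule on 9 (branches; this branch)]
Accessibility: 0R0, 0R1, 1R1
Complete open branch: countermodel on an S4-frame, so not valid in S4, nor in K, T (the same frame is also a K-frame and a T-frame).
S5-tableau for the negation ~((~a -> []<>~a) | <>(b & c)):
1. ~((~a -> []<>~a) | <>(b & c)), 0
2. ~(~a -> []<>~a), 0   [~|-rule on 1]
3. ~<>(b & c), 0   [~|-rule on 1]
4. ~a, 0   [~->-rule on 2]
5. ~[]<>~a, 0   [~->-rule on 2]
6. ~(b & c), 0   [~<>-rule on 3 via 0R0]
7. ~c, 0   [~&-rule on 6 (branches; this branch)]
8. ~<>~a, 1   [~[]-rule on 5: fresh world 1, 0R1]
9. ~(b & c), 1   [~<>-rule on 3 via 0R1]
10. a, 0   [~<>-rule on 8 via 1R0]
Accessibility: 0R0, 0R1, 1R0, 1R1
Branch closes: a and ~a both at 0.
Every branch closes (one shown): valid in S5.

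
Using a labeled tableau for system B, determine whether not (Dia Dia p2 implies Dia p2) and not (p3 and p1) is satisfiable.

1. not (Dia Dia p2 implies Dia p2) and not (p3 and p1), w0
2. not (Dia Dia p2 implies Dia p2), w0   [and-rule on 1]
3. not (p3 and p1), w0   [and-rule on 1]
4. Dia Dia p2, w0   [neg-implies-rule on 2]
5. not Dia p2, w0   [neg-implies-rule on 2]
6. not p2, w0   [neg-Dia-rule on 5 via w0Rw0]
7. not p1, w0   [neg-and-rule on 3 (branches; this branch)]
8. Dia p2, w1   [Dia-rule on 4: fresh world w1, w0Rw1]
9. not p2, w1   [neg-Dia-rule on 5 via w0Rw1]
10. p2, w2   [Dia-rule on 8: fresh world w2, w1Rw2]
Accessibility: w0Rw0, w0Rw1, w1Rw0, w1Rw1, w1Rw2, w2Rw1, w2Rw2

Satisfiable (open branch found)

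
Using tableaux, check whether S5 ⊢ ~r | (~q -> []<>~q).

Tableau for the negation ~(~r | (~q -> []<>~q)):
1. ~(~r | (~q -> []<>~q)), 0
2. r, 0
3. ~(~q -> []<>~q), 0
4. ~q, 0
5. ~[]<>~q, 0
6. ~<>~q, 1
7. q, 0
Accessibility: 0R0, 0R1, 1R0, 1R1
Branch closes: q and ~q both at 0.
Every branch of the negation's tableau closes; the branch above is one of them.

Yes, valid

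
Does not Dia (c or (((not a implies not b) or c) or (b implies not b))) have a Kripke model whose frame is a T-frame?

Yes, satisfiable

1. not Dia (c or (((not a implies not b) or c) or (b implies not b))), w0
2. not (c or (((not a implies not b) or c) or (b implies not b))), w0
3. not c, w0
4. not (((not a implies not b) or c) or (b implies not b)), w0
5. not ((not a implies not b) or c), w0
6. not (b implies not b), w0
7. not (not a implies not b), w0
8. b, w0
9. not a, w0
Accessibility: w0Rw0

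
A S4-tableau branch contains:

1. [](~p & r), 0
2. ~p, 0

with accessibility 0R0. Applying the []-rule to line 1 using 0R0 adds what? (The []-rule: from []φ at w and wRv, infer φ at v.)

~p & r, 0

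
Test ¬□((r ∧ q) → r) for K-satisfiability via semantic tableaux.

Unsatisfiable

1. ¬□((r ∧ q) → r), 0
2. ¬((r ∧ q) → r), 1
3. r ∧ q, 1
4. ¬r, 1
5. r, 1
6. q, 1
Accessibility: 0R1
Branch closes: r and ¬r both at 1.
(One branch shown.) All branches close.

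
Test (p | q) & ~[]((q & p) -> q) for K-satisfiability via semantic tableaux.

Unsatisfiable (every branch closes)

1. (p | q) & ~[]((q & p) -> q), u
2. p | q, u
3. ~[]((q & p) -> q), u
4. q, u
5. ~((q & p) -> q), v
6. q & p, v
7. ~q, v
8. q, v
9. p, v
Accessibility: uRv
Branch closes: q and ~q both at v.
Every branch closes; the branch above is one of them.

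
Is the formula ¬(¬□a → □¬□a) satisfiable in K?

Yes, satisfiable

1. ¬(¬□a → □¬□a), w0
2. ¬□a, w0   [¬→-rule on 1]
3. ¬□¬□a, w0   [¬→-rule on 1]
4. ¬a, w1   [¬□-rule on 2: fresh world w1, w0Rw1]
5. □a, w2   [¬□-rule on 3: fresh world w2, w0Rw2]
Accessibility: w0Rw1, w0Rw2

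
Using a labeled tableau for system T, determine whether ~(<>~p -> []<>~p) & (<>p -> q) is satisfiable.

Satisfiable

1. ~(<>~p -> []<>~p) & (<>p -> q), u
2. ~(<>~p -> []<>~p), u   [&-rule on 1]
3. <>p -> q, u   [&-rule on 1]
4. <>~p, u   [~->-rule on 2]
5. ~[]<>~p, u   [~->-rule on 2]
6. q, u   [->-rule on 3 (branches; this branch)]
7. ~p, v   [<>-rule on 4: fresh world v, uRv]
8. ~<>~p, w   [~[]-rule on 5: fresh world w, uRw]
9. p, w   [~<>-rule on 8 via wRw]
Accessibility: uRu, uRv, uRw, vRv, wRw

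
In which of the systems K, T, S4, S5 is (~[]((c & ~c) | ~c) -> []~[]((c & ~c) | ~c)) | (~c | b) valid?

S4-tableau for the negation ~((~[]((c & ~c) | ~c) -> []~[]((c & ~c) | ~c)) | (~c | b)):
1. ~((~[]((c & ~c) | ~c) -> []~[]((c & ~c) | ~c)) | (~c | b)), u
2. ~(~[]((c & ~c) | ~c) -> []~[]((c & ~c) | ~c)), u   [~|-rule on 1]
3. ~(~c | b), u   [~|-rule on 1]
4. ~[]((c & ~c) | ~c), u   [~->-rule on 2]
5. ~[]~[]((c & ~c) | ~c), u   [~->-rule on 2]
6. c, u   [~|-rule on 3]
7. ~b, u   [~|-rule on 3]
8. ~((c & ~c) | ~c), v   [~[]-rule on 4: fresh world v, uRv]
9. ~(c & ~c), v   [~|-rule on 8]
10. c, v   [~|-rule on 8]
11. []((c & ~c) | ~c), w   [~[]-rule on 5: fresh world w, uRw]
12. (c & ~c) | ~c, w   [[]-rule on 11 via wRw]
13. ~c, w   [|-rule on 12 (branches; this branch)]
Accessibility: uRu, uRv, uRw, vRv, wRw
Complete open branch: countermodel on an S4-frame, so not valid in S4, nor in K, T (the same frame is also a K-frame and a T-frame).
S5-tableau for the negation ~((~[]((c & ~c) | ~c) -> []~[]((c & ~c) | ~c)) | (~c | b)):
1. ~((~[]((c & ~c) | ~c) -> []~[]((c & ~c) | ~c)) | (~c | b)), u
2. ~(~[]((c & ~c) | ~c) -> []~[]((c & ~c) | ~c)), u   [~|-rule on 1]
3. ~(~c | b), u   [~|-rule on 1]
4. ~[]((c & ~c) | ~c), u   [~->-rule on 2]
5. ~[]~[]((c & ~c) | ~c), u   [~->-rule on 2]
6. c, u   [~|-rule on 3]
7. ~b, u   [~|-rule on 3]
8. ~((c & ~c) | ~c), v   [~[]-rule on 4: fresh world v, uRv]
9. ~(c & ~c), v   [~|-rule on 8]
10. c, v   [~|-rule on 8]
11. []((c & ~c) | ~c), w   [~[]-rule on 5: fresh world w, uRw]
12. (c & ~c) | ~c, u   [[]-rule on 11 via wRu]
13. (c & ~c) | ~c, v   [[]-rule on 11 via wRv]
14. (c & ~c) | ~c, w   [[]-rule on 11 via wRw]
15. c & ~c, u   [|-rule on 12 (branches; this branch)]
16. ~c, u   [&-rule on 15]
Accessibility: uRu, uRv, uRw, vRu, vRv, vRw, wRu, wRv, wRw
Branch closes: c and ~c both at u.
Every branch closes (one shown): valid in S5.

S5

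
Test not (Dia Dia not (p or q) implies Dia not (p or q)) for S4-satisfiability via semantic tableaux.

1. not (Dia Dia not (p or q) implies Dia not (p or q)), u
2. Dia Dia not (p or q), u
3. not Dia not (p or q), u
4. p or q, u
5. q, u
6. Dia not (p or q), v
7. p or q, v
8. q, v
9. not (p or q), w
10. not p, w
11. not q, w
12. p or q, w
13. q, w
Accessibility: uRu, uRv, uRw, vRv, vRw, wRw
Branch closes: q and not q both at w.
(One branch shown.) All branches close.

Unsatisfiable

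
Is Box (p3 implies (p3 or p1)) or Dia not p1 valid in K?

Tableau for the negation not (Box (p3 implies (p3 or p1)) or Dia not p1):
1. not (Box (p3 implies (p3 or p1)) or Dia not p1), 0
2. not Box (p3 implies (p3 or p1)), 0   [neg-or-rule on 1]
3. not Dia not p1, 0   [neg-or-rule on 1]
4. not (p3 implies (p3 or p1)), 1   [neg-Box-rule on 2: fresh world 1, 0R1]
5. p3, 1   [neg-implies-rule on 4]
6. not (p3 or p1), 1   [neg-implies-rule on 4]
7. not p3, 1   [neg-or-rule on 6]
8. not p1, 1   [neg-or-rule on 6]
Accessibility: 0R1
Branch closes: p3 and not p3 both at 1.
Every branch of the negation's tableau closes; the branch above is one of them.

Yes, valid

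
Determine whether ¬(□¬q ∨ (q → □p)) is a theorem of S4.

Tableau for the negation □¬q ∨ (q → □p):
1. □¬q ∨ (q → □p), 0
2. q → □p, 0
3. □p, 0
4. p, 0
Accessibility: 0R0
The negation has an open branch (countermodel exists).

No, not valid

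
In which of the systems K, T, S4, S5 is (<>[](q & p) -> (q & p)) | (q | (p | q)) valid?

S4-tableau for the negation ~((<>[](q & p) -> (q & p)) | (q | (p | q))):
1. ~((<>[](q & p) -> (q & p)) | (q | (p | q))), u
2. ~(<>[](q & p) -> (q & p)), u
3. ~(q | (p | q)), u
4. <>[](q & p), u
5. ~(q & p), u
6. ~q, u
7. ~(p | q), u
8. ~p, u
9. [](q & p), v
10. q & p, v
11. q, v
12. p, v
Accessibility: uRu, uRv, vRv
Complete open branch: countermodel on an S4-frame, so not valid in S4, nor in K, T (the same frame is also a K-frame and a T-frame).
S5-tableau for the negation ~((<>[](q & p) -> (q & p)) | (q | (p | q))):
1. ~((<>[](q & p) -> (q & p)) | (q | (p | q))), u
2. ~(<>[](q & p) -> (q & p)), u
3. ~(q | (p | q)), u
4. <>[](q & p), u
5. ~(q & p), u
6. ~q, u
7. ~(p | q), u
8. ~p, u
9. [](q & p), v
10. q & p, u
11. q, u
12. p, u
Accessibility: uRu, uRv, vRu, vRv
Branch closes: q and ~q both at u.
Every branch closes (one shown): valid in S5.

S5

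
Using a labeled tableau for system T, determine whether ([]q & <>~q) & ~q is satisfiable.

Unsatisfiable

1. ([]q & <>~q) & ~q, u
2. []q & <>~q, u
3. ~q, u
4. []q, u
5. <>~q, u
6. q, u
Accessibility: uRu
Branch closes: q and ~q both at u.
All branches of the tableau close; one closing branch shown above.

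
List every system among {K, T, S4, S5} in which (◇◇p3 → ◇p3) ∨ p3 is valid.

S4, S5

T-tableau for the negation ¬((◇◇p3 → ◇p3) ∨ p3):
1. ¬((◇◇p3 → ◇p3) ∨ p3), w0
2. ¬(◇◇p3 → ◇p3), w0   [¬∨-rule on 1]
3. ¬p3, w0   [¬∨-rule on 1]
4. ◇◇p3, w0   [¬→-rule on 2]
5. ¬◇p3, w0   [¬→-rule on 2]
6. ◇p3, w1   [◇-rule on 4: fresh world w1, w0Rw1]
7. ¬p3, w1   [¬◇-rule on 5 via w0Rw1]
8. p3, w2   [◇-rule on 6: fresh world w2, w1Rw2]
Accessibility: w0Rw0, w0Rw1, w1Rw1, w1Rw2, w2Rw2
Complete open branch: countermodel on a T-frame, so not valid in T, nor in K (the same frame is also a K-frame).
S4-tableau for the negation ¬((◇◇p3 → ◇p3) ∨ p3):
1. ¬((◇◇p3 → ◇p3) ∨ p3), w0
2. ¬(◇◇p3 → ◇p3), w0   [¬∨-rule on 1]
3. ¬p3, w0   [¬∨-rule on 1]
4. ◇◇p3, w0   [¬→-rule on 2]
5. ¬◇p3, w0   [¬→-rule on 2]
6. ◇p3, w1   [◇-rule on 4: fresh world w1, w0Rw1]
7. ¬p3, w1   [¬◇-rule on 5 via w0Rw1]
8. p3, w2   [◇-rule on 6: fresh world w2, w1Rw2]
9. ¬p3, w2   [¬◇-rule on 5 via w0Rw2]
Accessibility: w0Rw0, w0Rw1, w0Rw2, w1Rw1, w1Rw2, w2Rw2
Branch closes: p3 and ¬p3 both at w2.
Every branch closes (one shown): valid in S4, hence also in S5 (every theorem of S4 is a theorem of S5).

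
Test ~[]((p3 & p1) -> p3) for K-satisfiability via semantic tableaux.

1. ~[]((p3 & p1) -> p3), 0
2. ~((p3 & p1) -> p3), 1
3. p3 & p1, 1
4. ~p3, 1
5. p3, 1
6. p1, 1
Accessibility: 0R1
Branch closes: p3 and ~p3 both at 1.
(One branch shown.) All branches close.

Unsatisfiable (every branch closes)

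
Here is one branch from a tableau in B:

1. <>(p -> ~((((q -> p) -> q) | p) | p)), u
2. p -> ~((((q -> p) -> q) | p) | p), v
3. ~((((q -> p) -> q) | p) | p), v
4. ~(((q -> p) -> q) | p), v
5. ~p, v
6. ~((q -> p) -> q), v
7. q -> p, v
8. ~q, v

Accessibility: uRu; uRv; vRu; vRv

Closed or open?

Open

No atom appears with both signs at the same world.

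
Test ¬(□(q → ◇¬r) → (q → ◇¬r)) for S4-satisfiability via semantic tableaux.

No, unsatisfiable

1. ¬(□(q → ◇¬r) → (q → ◇¬r)), w0
2. □(q → ◇¬r), w0
3. ¬(q → ◇¬r), w0
4. q, w0
5. ¬◇¬r, w0
6. q → ◇¬r, w0
7. r, w0
8. ◇¬r, w0
9. ¬r, w1
10. q → ◇¬r, w1
11. r, w1
Accessibility: w0Rw0, w0Rw1, w1Rw1
Branch closes: r and ¬r both at w1.
Every branch closes; the branch above is one of them.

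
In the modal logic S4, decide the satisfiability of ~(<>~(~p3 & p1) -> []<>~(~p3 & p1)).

1. ~(<>~(~p3 & p1) -> []<>~(~p3 & p1)), w0
2. <>~(~p3 & p1), w0
3. ~[]<>~(~p3 & p1), w0
4. ~(~p3 & p1), w1
5. ~p1, w1
6. ~<>~(~p3 & p1), w2
7. ~p3 & p1, w2
8. ~p3, w2
9. p1, w2
Accessibility: w0Rw0, w0Rw1, w0Rw2, w1Rw1, w2Rw2

Yes, satisfiable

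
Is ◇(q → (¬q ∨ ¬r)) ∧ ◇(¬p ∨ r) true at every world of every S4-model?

No, not valid

Tableau for the negation ¬(◇(q → (¬q ∨ ¬r)) ∧ ◇(¬p ∨ r)):
1. ¬(◇(q → (¬q ∨ ¬r)) ∧ ◇(¬p ∨ r)), w0
2. ¬◇(¬p ∨ r), w0
3. ¬(¬p ∨ r), w0
4. p, w0
5. ¬r, w0
Accessibility: w0Rw0
The negation has an open branch (countermodel exists).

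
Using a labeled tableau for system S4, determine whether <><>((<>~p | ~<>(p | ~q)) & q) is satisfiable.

Yes, satisfiable

1. <><>((<>~p | ~<>(p | ~q)) & q), u
2. <>((<>~p | ~<>(p | ~q)) & q), v
3. (<>~p | ~<>(p | ~q)) & q, w
4. <>~p | ~<>(p | ~q), w
5. q, w
6. ~<>(p | ~q), w
7. ~(p | ~q), w
8. ~p, w
Accessibility: uRu, uRv, uRw, vRv, vRw, wRw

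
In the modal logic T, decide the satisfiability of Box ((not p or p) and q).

1. Box ((not p or p) and q), w0
2. (not p or p) and q, w0
3. not p or p, w0
4. q, w0
5. p, w0
Accessibility: w0Rw0

Satisfiable (open branch found)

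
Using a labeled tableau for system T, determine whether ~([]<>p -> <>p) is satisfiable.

1. ~([]<>p -> <>p), w0
2. []<>p, w0
3. ~<>p, w0
4. <>p, w0
5. ~p, w0
6. p, w1
7. <>p, w1
8. ~p, w1
Accessibility: w0Rw0, w0Rw1, w1Rw1
Branch closes: p and ~p both at w1.
Every branch closes; the branch above is one of them.

Unsatisfiable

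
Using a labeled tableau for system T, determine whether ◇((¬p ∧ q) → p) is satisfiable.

1. ◇((¬p ∧ q) → p), w0
2. (¬p ∧ q) → p, w1   [◇-rule on 1: fresh world w1, w0Rw1]
3. p, w1   [→-rule on 2 (branches; this branch)]
Accessibility: w0Rw0, w0Rw1, w1Rw1

Satisfiable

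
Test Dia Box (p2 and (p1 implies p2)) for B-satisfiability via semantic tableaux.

Satisfiable

1. Dia Box (p2 and (p1 implies p2)), 0
2. Box (p2 and (p1 implies p2)), 1   [Dia-rule on 1: fresh world 1, 0R1]
3. p2 and (p1 implies p2), 0   [Box-rule on 2 via 1R0]
4. p2, 0   [and-rule on 3]
5. p1 implies p2, 0   [and-rule on 3]
6. p2 and (p1 implies p2), 1   [Box-rule on 2 via 1R1]
7. p2, 1   [and-rule on 6]
8. p1 implies p2, 1   [and-rule on 6]
Accessibility: 0R0, 0R1, 1R0, 1R1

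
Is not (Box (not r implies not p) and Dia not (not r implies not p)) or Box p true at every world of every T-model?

Valid

Tableau for the negation not (not (Box (not r implies not p) and Dia not (not r implies not p)) or Box p):
1. not (not (Box (not r implies not p) and Dia not (not r implies not p)) or Box p), w0
2. Box (not r implies not p) and Dia not (not r implies not p), w0
3. not Box p, w0
4. Box (not r implies not p), w0
5. Dia not (not r implies not p), w0
6. not r implies not p, w0
7. not p, w0
8. not p, w1
9. not r implies not p, w1
10. not (not r implies not p), w2
11. not r, w2
12. p, w2
13. not r implies not p, w2
14. not p, w2
Accessibility: w0Rw0, w0Rw1, w0Rw2, w1Rw1, w2Rw2
Branch closes: p and not p both at w2.
Every branch of the negation's tableau closes; the branch above is one of them.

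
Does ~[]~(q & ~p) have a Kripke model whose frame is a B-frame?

1. ~[]~(q & ~p), u
2. q & ~p, v   [~[]-rule on 1: fresh world v, uRv]
3. q, v   [&-rule on 2]
4. ~p, v   [&-rule on 2]
Accessibility: uRu, uRv, vRu, vRv

Satisfiable (open branch found)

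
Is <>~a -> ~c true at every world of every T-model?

Not valid

Tableau for the negation ~(<>~a -> ~c):
1. ~(<>~a -> ~c), w0
2. <>~a, w0
3. c, w0
4. ~a, w1
Accessibility: w0Rw0, w0Rw1, w1Rw1
The negation has an open branch (countermodel exists).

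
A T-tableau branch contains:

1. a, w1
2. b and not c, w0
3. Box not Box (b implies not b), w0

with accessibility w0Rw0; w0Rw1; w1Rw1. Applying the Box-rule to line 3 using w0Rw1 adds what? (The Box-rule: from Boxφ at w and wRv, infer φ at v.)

not Box (b implies not b), w1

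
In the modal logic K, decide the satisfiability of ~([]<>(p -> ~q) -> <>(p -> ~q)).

Satisfiable

1. ~([]<>(p -> ~q) -> <>(p -> ~q)), u
2. []<>(p -> ~q), u   [~->-rule on 1]
3. ~<>(p -> ~q), u   [~->-rule on 1]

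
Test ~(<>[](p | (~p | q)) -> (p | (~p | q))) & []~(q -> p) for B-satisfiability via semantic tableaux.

1. ~(<>[](p | (~p | q)) -> (p | (~p | q))) & []~(q -> p), u
2. ~(<>[](p | (~p | q)) -> (p | (~p | q))), u
3. []~(q -> p), u
4. <>[](p | (~p | q)), u
5. ~(p | (~p | q)), u
6. ~p, u
7. ~(~p | q), u
8. p, u
9. ~q, u
Accessibility: uRu
Branch closes: p and ~p both at u.
(One branch shown.) All branches close.

Unsatisfiable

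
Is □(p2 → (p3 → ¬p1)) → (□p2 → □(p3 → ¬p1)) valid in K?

Tableau for the negation ¬(□(p2 → (p3 → ¬p1)) → (□p2 → □(p3 → ¬p1))):
1. ¬(□(p2 → (p3 → ¬p1)) → (□p2 → □(p3 → ¬p1))), 0
2. □(p2 → (p3 → ¬p1)), 0   [¬→-rule on 1]
3. ¬(□p2 → □(p3 → ¬p1)), 0   [¬→-rule on 1]
4. □p2, 0   [¬→-rule on 3]
5. ¬□(p3 → ¬p1), 0   [¬→-rule on 3]
6. ¬(p3 → ¬p1), 1   [¬□-rule on 5: fresh world 1, 0R1]
7. p3, 1   [¬→-rule on 6]
8. p1, 1   [¬→-rule on 6]
9. p2 → (p3 → ¬p1), 1   [□-rule on 2 via 0R1]
10. p2, 1   [□-rule on 4 via 0R1]
11. p3 → ¬p1, 1   [→-rule on 9 (branches; this branch)]
12. ¬p1, 1   [→-rule on 11 (branches; this branch)]
Accessibility: 0R1
Branch closes: p1 and ¬p1 both at 1.
Every branch of the negation's tableau closes; the branch above is one of them.

Valid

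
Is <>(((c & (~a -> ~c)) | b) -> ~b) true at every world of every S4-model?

Not valid

Tableau for the negation ~<>(((c & (~a -> ~c)) | b) -> ~b):
1. ~<>(((c & (~a -> ~c)) | b) -> ~b), w0
2. ~(((c & (~a -> ~c)) | b) -> ~b), w0
3. (c & (~a -> ~c)) | b, w0
4. b, w0
Accessibility: w0Rw0
The negation has an open branch (countermodel exists).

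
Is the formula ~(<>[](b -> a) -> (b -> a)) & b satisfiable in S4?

1. ~(<>[](b -> a) -> (b -> a)) & b, u
2. ~(<>[](b -> a) -> (b -> a)), u
3. b, u
4. <>[](b -> a), u
5. ~(b -> a), u
6. ~a, u
7. [](b -> a), v
8. b -> a, v
9. a, v
Accessibility: uRu, uRv, vRv

Yes, satisfiable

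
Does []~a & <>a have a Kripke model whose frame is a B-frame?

1. []~a & <>a, 0
2. []~a, 0
3. <>a, 0
4. ~a, 0
5. a, 1
6. ~a, 1
Accessibility: 0R0, 0R1, 1R0, 1R1
Branch closes: a and ~a both at 1.
All branches of the tableau close; one closing branch shown above.

Unsatisfiable (every branch closes)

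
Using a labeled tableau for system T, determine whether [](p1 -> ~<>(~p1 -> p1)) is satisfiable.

1. [](p1 -> ~<>(~p1 -> p1)), w0
2. p1 -> ~<>(~p1 -> p1), w0   [[]-rule on 1 via w0Rw0]
3. ~<>(~p1 -> p1), w0   [->-rule on 2 (branches; this branch)]
4. ~(~p1 -> p1), w0   [~<>-rule on 3 via w0Rw0]
5. ~p1, w0   [~->-rule on 4]
Accessibility: w0Rw0

Satisfiable (open branch found)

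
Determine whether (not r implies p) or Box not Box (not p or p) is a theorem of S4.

Tableau for the negation not ((not r implies p) or Box not Box (not p or p)):
1. not ((not r implies p) or Box not Box (not p or p)), u
2. not (not r implies p), u   [neg-or-rule on 1]
3. not Box not Box (not p or p), u   [neg-or-rule on 1]
4. not r, u   [neg-implies-rule on 2]
5. not p, u   [neg-implies-rule on 2]
6. Box (not p or p), v   [neg-Box-rule on 3: fresh world v, uRv]
7. not p or p, v   [Box-rule on 6 via vRv]
8. p, v   [or-rule on 7 (branches; this branch)]
Accessibility: uRu, uRv, vRv
The negation has an open branch (countermodel exists).

Invalid (countermodel exists)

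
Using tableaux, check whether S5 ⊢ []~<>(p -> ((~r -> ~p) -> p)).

Not valid

Tableau for the negation ~[]~<>(p -> ((~r -> ~p) -> p)):
1. ~[]~<>(p -> ((~r -> ~p) -> p)), 0
2. <>(p -> ((~r -> ~p) -> p)), 1
3. p -> ((~r -> ~p) -> p), 2
4. (~r -> ~p) -> p, 2
5. p, 2
Accessibility: 0R0, 0R1, 0R2, 1R0, 1R1, 1R2, 2R0, 2R1, 2R2
The negation has an open branch (countermodel exists).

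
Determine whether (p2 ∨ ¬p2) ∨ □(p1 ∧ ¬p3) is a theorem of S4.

Tableau for the negation ¬((p2 ∨ ¬p2) ∨ □(p1 ∧ ¬p3)):
1. ¬((p2 ∨ ¬p2) ∨ □(p1 ∧ ¬p3)), u
2. ¬(p2 ∨ ¬p2), u
3. ¬□(p1 ∧ ¬p3), u
4. ¬p2, u
5. p2, u
Accessibility: uRu
Branch closes: p2 and ¬p2 both at u.
All branches of the negation close; one closing branch shown above.

Valid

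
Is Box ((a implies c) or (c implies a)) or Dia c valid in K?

Valid in K

Tableau for the negation not (Box ((a implies c) or (c implies a)) or Dia c):
1. not (Box ((a implies c) or (c implies a)) or Dia c), u
2. not Box ((a implies c) or (c implies a)), u
3. not Dia c, u
4. not ((a implies c) or (c implies a)), v
5. not (a implies c), v
6. not (c implies a), v
7. a, v
8. not c, v
9. c, v
10. not a, v
Accessibility: uRv
Branch closes: c and not c both at v.
All branches of the negation close; one closing branch shown above.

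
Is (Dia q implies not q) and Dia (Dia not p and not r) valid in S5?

Tableau for the negation not ((Dia q implies not q) and Dia (Dia not p and not r)):
1. not ((Dia q implies not q) and Dia (Dia not p and not r)), w0
2. not Dia (Dia not p and not r), w0
3. not (Dia not p and not r), w0
4. r, w0
Accessibility: w0Rw0
The negation has an open branch (countermodel exists).

No, not valid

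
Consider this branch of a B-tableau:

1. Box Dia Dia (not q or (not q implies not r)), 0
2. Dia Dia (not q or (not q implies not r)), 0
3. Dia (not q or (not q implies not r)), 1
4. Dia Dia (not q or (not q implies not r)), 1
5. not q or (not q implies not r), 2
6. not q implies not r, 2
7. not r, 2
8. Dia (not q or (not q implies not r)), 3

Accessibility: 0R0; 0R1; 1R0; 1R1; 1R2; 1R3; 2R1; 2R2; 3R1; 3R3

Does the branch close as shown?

Open

There is no literal clash: for every atom and world, at most one sign appears.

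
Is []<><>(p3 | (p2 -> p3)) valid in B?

Tableau for the negation ~[]<><>(p3 | (p2 -> p3)):
1. ~[]<><>(p3 | (p2 -> p3)), w0
2. ~<><>(p3 | (p2 -> p3)), w1
3. ~<>(p3 | (p2 -> p3)), w0
4. ~<>(p3 | (p2 -> p3)), w1
5. ~(p3 | (p2 -> p3)), w0
6. ~p3, w0
7. ~(p2 -> p3), w0
8. p2, w0
9. ~(p3 | (p2 -> p3)), w1
10. ~p3, w1
11. ~(p2 -> p3), w1
12. p2, w1
Accessibility: w0Rw0, w0Rw1, w1Rw0, w1Rw1
The negation has an open branch (countermodel exists).

No, not valid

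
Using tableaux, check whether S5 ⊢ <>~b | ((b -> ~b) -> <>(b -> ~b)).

Tableau for the negation ~(<>~b | ((b -> ~b) -> <>(b -> ~b))):
1. ~(<>~b | ((b -> ~b) -> <>(b -> ~b))), w0
2. ~<>~b, w0
3. ~((b -> ~b) -> <>(b -> ~b)), w0
4. b -> ~b, w0
5. ~<>(b -> ~b), w0
6. b, w0
7. ~(b -> ~b), w0
8. ~b, w0
Accessibility: w0Rw0
Branch closes: b and ~b both at w0.
All branches of the negation close; one closing branch shown above.

Valid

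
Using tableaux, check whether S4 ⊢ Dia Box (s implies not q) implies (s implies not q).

No, not valid

Tableau for the negation not (Dia Box (s implies not q) implies (s implies not q)):
1. not (Dia Box (s implies not q) implies (s implies not q)), 0
2. Dia Box (s implies not q), 0   [neg-implies-rule on 1]
3. not (s implies not q), 0   [neg-implies-rule on 1]
4. s, 0   [neg-implies-rule on 3]
5. q, 0   [neg-implies-rule on 3]
6. Box (s implies not q), 1   [Dia-rule on 2: fresh world 1, 0R1]
7. s implies not q, 1   [Box-rule on 6 via 1R1]
8. not q, 1   [implies-rule on 7 (branches; this branch)]
Accessibility: 0R0, 0R1, 1R1
The negation has an open branch (countermodel exists).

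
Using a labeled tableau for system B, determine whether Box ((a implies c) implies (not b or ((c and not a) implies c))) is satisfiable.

1. Box ((a implies c) implies (not b or ((c and not a) implies c))), u
2. (a implies c) implies (not b or ((c and not a) implies c)), u
3. not b or ((c and not a) implies c), u
4. (c and not a) implies c, u
5. c, u
Accessibility: uRu

Satisfiable (open branch found)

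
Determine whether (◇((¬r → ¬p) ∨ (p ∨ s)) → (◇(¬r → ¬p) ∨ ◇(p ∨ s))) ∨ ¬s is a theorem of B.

Yes, valid

Tableau for the negation ¬((◇((¬r → ¬p) ∨ (p ∨ s)) → (◇(¬r → ¬p) ∨ ◇(p ∨ s))) ∨ ¬s):
1. ¬((◇((¬r → ¬p) ∨ (p ∨ s)) → (◇(¬r → ¬p) ∨ ◇(p ∨ s))) ∨ ¬s), u
2. ¬(◇((¬r → ¬p) ∨ (p ∨ s)) → (◇(¬r → ¬p) ∨ ◇(p ∨ s))), u   [¬∨-rule on 1]
3. s, u   [¬∨-rule on 1]
4. ◇((¬r → ¬p) ∨ (p ∨ s)), u   [¬→-rule on 2]
5. ¬(◇(¬r → ¬p) ∨ ◇(p ∨ s)), u   [¬→-rule on 2]
6. ¬◇(¬r → ¬p), u   [¬∨-rule on 5]
7. ¬◇(p ∨ s), u   [¬∨-rule on 5]
8. ¬(¬r → ¬p), u   [¬◇-rule on 6 via uRu]
9. ¬r, u   [¬→-rule on 8]
10. p, u   [¬→-rule on 8]
11. ¬(p ∨ s), u   [¬◇-rule on 7 via uRu]
12. ¬p, u   [¬∨-rule on 11]
13. ¬s, u   [¬∨-rule on 11]
Accessibility: uRu
Branch closes: p and ¬p both at u.
All branches of the negation close; one closing branch shown above.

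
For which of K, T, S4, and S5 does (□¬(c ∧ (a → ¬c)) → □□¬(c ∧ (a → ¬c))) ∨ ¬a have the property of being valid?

S4, S5

T-tableau for the negation ¬((□¬(c ∧ (a → ¬c)) → □□¬(c ∧ (a → ¬c))) ∨ ¬a):
1. ¬((□¬(c ∧ (a → ¬c)) → □□¬(c ∧ (a → ¬c))) ∨ ¬a), 0
2. ¬(□¬(c ∧ (a → ¬c)) → □□¬(c ∧ (a → ¬c))), 0
3. a, 0
4. □¬(c ∧ (a → ¬c)), 0
5. ¬□□¬(c ∧ (a → ¬c)), 0
6. ¬(c ∧ (a → ¬c)), 0
7. ¬(a → ¬c), 0
8. c, 0
9. ¬□¬(c ∧ (a → ¬c)), 1
10. ¬(c ∧ (a → ¬c)), 1
11. ¬(a → ¬c), 1
12. a, 1
13. c, 1
14. c ∧ (a → ¬c), 2
15. c, 2
16. a → ¬c, 2
17. ¬a, 2
Accessibility: 0R0, 0R1, 1R1, 1R2, 2R2
Complete open branch: countermodel on a T-frame, so not valid in T, nor in K (the same frame is also a K-frame).
S4-tableau for the negation ¬((□¬(c ∧ (a → ¬c)) → □□¬(c ∧ (a → ¬c))) ∨ ¬a):
1. ¬((□¬(c ∧ (a → ¬c)) → □□¬(c ∧ (a → ¬c))) ∨ ¬a), 0
2. ¬(□¬(c ∧ (a → ¬c)) → □□¬(c ∧ (a → ¬c))), 0
3. a, 0
4. □¬(c ∧ (a → ¬c)), 0
5. ¬□□¬(c ∧ (a → ¬c)), 0
6. ¬(c ∧ (a → ¬c)), 0
7. ¬(a → ¬c), 0
8. c, 0
9. ¬□¬(c ∧ (a → ¬c)), 1
10. ¬(c ∧ (a → ¬c)), 1
11. ¬(a → ¬c), 1
12. a, 1
13. c, 1
14. c ∧ (a → ¬c), 2
15. c, 2
16. a → ¬c, 2
17. ¬(c ∧ (a → ¬c)), 2
18. ¬a, 2
19. ¬(a → ¬c), 2
20. a, 2
Accessibility: 0R0, 0R1, 0R2, 1R1, 1R2, 2R2
Branch closes: a and ¬a both at 2.
Every branch closes (one shown): valid in S4, hence also in S5 (every theorem of S4 is a theorem of S5).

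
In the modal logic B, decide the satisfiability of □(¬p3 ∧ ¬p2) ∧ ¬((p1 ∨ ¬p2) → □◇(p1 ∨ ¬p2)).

1. □(¬p3 ∧ ¬p2) ∧ ¬((p1 ∨ ¬p2) → □◇(p1 ∨ ¬p2)), w0
2. □(¬p3 ∧ ¬p2), w0
3. ¬((p1 ∨ ¬p2) → □◇(p1 ∨ ¬p2)), w0
4. p1 ∨ ¬p2, w0
5. ¬□◇(p1 ∨ ¬p2), w0
6. ¬p3 ∧ ¬p2, w0
7. ¬p3, w0
8. ¬p2, w0
9. ¬◇(p1 ∨ ¬p2), w1
10. ¬p3 ∧ ¬p2, w1
11. ¬p3, w1
12. ¬p2, w1
13. ¬(p1 ∨ ¬p2), w0
14. ¬p1, w0
15. p2, w0
Accessibility: w0Rw0, w0Rw1, w1Rw0, w1Rw1
Branch closes: p2 and ¬p2 both at w0.
All branches of the tableau close; one closing branch shown above.

No, unsatisfiable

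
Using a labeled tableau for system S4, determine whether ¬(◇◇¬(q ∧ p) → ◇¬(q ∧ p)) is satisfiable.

No, unsatisfiable

1. ¬(◇◇¬(q ∧ p) → ◇¬(q ∧ p)), w0
2. ◇◇¬(q ∧ p), w0   [¬→-rule on 1]
3. ¬◇¬(q ∧ p), w0   [¬→-rule on 1]
4. q ∧ p, w0   [¬◇-rule on 3 via w0Rw0]
5. q, w0   [∧-rule on 4]
6. p, w0   [∧-rule on 4]
7. ◇¬(q ∧ p), w1   [◇-rule on 2: fresh world w1, w0Rw1]
8. q ∧ p, w1   [¬◇-rule on 3 via w0Rw1]
9. q, w1   [∧-rule on 8]
10. p, w1   [∧-rule on 8]
11. ¬(q ∧ p), w2   [◇-rule on 7: fresh world w2, w1Rw2]
12. q ∧ p, w2   [¬◇-rule on 3 via w0Rw2]
13. q, w2   [∧-rule on 12]
14. p, w2   [∧-rule on 12]
15. ¬p, w2   [¬∧-rule on 11 (branches; this branch)]
Accessibility: w0Rw0, w0Rw1, w0Rw2, w1Rw1, w1Rw2, w2Rw2
Branch closes: p and ¬p both at w2.
(One branch shown.) All branches close.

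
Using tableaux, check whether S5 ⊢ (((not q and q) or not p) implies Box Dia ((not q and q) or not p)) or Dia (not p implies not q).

Valid in S5

Tableau for the negation not ((((not q and q) or not p) implies Box Dia ((not q and q) or not p)) or Dia (not p implies not q)):
1. not ((((not q and q) or not p) implies Box Dia ((not q and q) or not p)) or Dia (not p implies not q)), w0
2. not (((not q and q) or not p) implies Box Dia ((not q and q) or not p)), w0
3. not Dia (not p implies not q), w0
4. (not q and q) or not p, w0
5. not Box Dia ((not q and q) or not p), w0
6. not (not p implies not q), w0
7. not p, w0
8. q, w0
9. not Dia ((not q and q) or not p), w1
10. not (not p implies not q), w1
11. not p, w1
12. q, w1
13. not ((not q and q) or not p), w0
14. not (not q and q), w0
15. p, w0
Accessibility: w0Rw0, w0Rw1, w1Rw0, w1Rw1
Branch closes: p and not p both at w0.
All branches of the negation close; one closing branch shown above.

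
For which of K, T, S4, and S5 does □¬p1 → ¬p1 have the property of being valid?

T, S4, S5

K-tableau for the negation ¬(□¬p1 → ¬p1):
1. ¬(□¬p1 → ¬p1), w0
2. □¬p1, w0
3. p1, w0
Complete open branch: countermodel on a K-frame, so not valid in K.
T-tableau for the negation ¬(□¬p1 → ¬p1):
1. ¬(□¬p1 → ¬p1), w0
2. □¬p1, w0
3. p1, w0
4. ¬p1, w0
Accessibility: w0Rw0
Branch closes: p1 and ¬p1 both at w0.
Every branch closes (one shown): valid in T, hence also in S4, S5 (every theorem of T is a theorem of S4 and S5).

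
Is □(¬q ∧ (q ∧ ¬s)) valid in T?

Not valid

Tableau for the negation ¬□(¬q ∧ (q ∧ ¬s)):
1. ¬□(¬q ∧ (q ∧ ¬s)), u
2. ¬(¬q ∧ (q ∧ ¬s)), v
3. ¬(q ∧ ¬s), v
4. s, v
Accessibility: uRu, uRv, vRv
The negation has an open branch (countermodel exists).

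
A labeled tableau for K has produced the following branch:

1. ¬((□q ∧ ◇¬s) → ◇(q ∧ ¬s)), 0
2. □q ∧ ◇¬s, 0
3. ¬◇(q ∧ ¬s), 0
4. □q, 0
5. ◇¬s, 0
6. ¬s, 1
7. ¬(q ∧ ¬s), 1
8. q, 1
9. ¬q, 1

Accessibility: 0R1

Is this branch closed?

Both q and ¬q appear at 1.

Yes, closed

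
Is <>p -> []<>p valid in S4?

Tableau for the negation ~(<>p -> []<>p):
1. ~(<>p -> []<>p), w0
2. <>p, w0
3. ~[]<>p, w0
4. p, w1
5. ~<>p, w2
6. ~p, w2
Accessibility: w0Rw0, w0Rw1, w0Rw2, w1Rw1, w2Rw2
The negation has an open branch (countermodel exists).

No, not valid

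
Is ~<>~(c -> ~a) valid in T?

Tableau for the negation <>~(c -> ~a):
1. <>~(c -> ~a), u
2. ~(c -> ~a), v   [<>-rule on 1: fresh world v, uRv]
3. c, v   [~->-rule on 2]
4. a, v   [~->-rule on 2]
Accessibility: uRu, uRv, vRv
The negation has an open branch (countermodel exists).

Not valid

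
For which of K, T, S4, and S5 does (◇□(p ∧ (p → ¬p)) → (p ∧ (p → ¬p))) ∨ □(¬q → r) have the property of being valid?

T-tableau for the negation ¬((◇□(p ∧ (p → ¬p)) → (p ∧ (p → ¬p))) ∨ □(¬q → r)):
1. ¬((◇□(p ∧ (p → ¬p)) → (p ∧ (p → ¬p))) ∨ □(¬q → r)), w0
2. ¬(◇□(p ∧ (p → ¬p)) → (p ∧ (p → ¬p))), w0   [¬∨-rule on 1]
3. ¬□(¬q → r), w0   [¬∨-rule on 1]
4. ◇□(p ∧ (p → ¬p)), w0   [¬→-rule on 2]
5. ¬(p ∧ (p → ¬p)), w0   [¬→-rule on 2]
6. ¬(p → ¬p), w0   [¬∧-rule on 5 (branches; this branch)]
7. p, w0   [¬→-rule on 6]
8. ¬(¬q → r), w1   [¬□-rule on 3: fresh world w1, w0Rw1]
9. ¬q, w1   [¬→-rule on 8]
10. ¬r, w1   [¬→-rule on 8]
11. □(p ∧ (p → ¬p)), w2   [◇-rule on 4: fresh world w2, w0Rw2]
12. p ∧ (p → ¬p), w2   [□-rule on 11 via w2Rw2]
13. p, w2   [∧-rule on 12]
14. p → ¬p, w2   [∧-rule on 12]
15. ¬p, w2   [→-rule on 14 (branches; this branch)]
Accessibility: w0Rw0, w0Rw1, w0Rw2, w1Rw1, w2Rw2
Branch closes: p and ¬p both at w2.
Every branch closes (one shown): valid in T, hence also in S4, S5 (every theorem of T is a theorem of S4 and S5).
K-tableau for the negation ¬((◇□(p ∧ (p → ¬p)) → (p ∧ (p → ¬p))) ∨ □(¬q → r)):
1. ¬((◇□(p ∧ (p → ¬p)) → (p ∧ (p → ¬p))) ∨ □(¬q → r)), w0
2. ¬(◇□(p ∧ (p → ¬p)) → (p ∧ (p → ¬p))), w0   [¬∨-rule on 1]
3. ¬□(¬q → r), w0   [¬∨-rule on 1]
4. ◇□(p ∧ (p → ¬p)), w0   [¬→-rule on 2]
5. ¬(p ∧ (p → ¬p)), w0   [¬→-rule on 2]
6. ¬(p → ¬p), w0   [¬∧-rule on 5 (branches; this branch)]
7. p, w0   [¬→-rule on 6]
8. ¬(¬q → r), w1   [¬□-rule on 3: fresh world w1, w0Rw1]
9. ¬q, w1   [¬→-rule on 8]
10. ¬r, w1   [¬→-rule on 8]
11. □(p ∧ (p → ¬p)), w2   [◇-rule on 4: fresh world w2, w0Rw2]
Accessibility: w0Rw1, w0Rw2
Complete open branch: countermodel on a K-frame, so not valid in K.

T, S4, S5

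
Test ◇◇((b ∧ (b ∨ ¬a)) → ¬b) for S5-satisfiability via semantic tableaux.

1. ◇◇((b ∧ (b ∨ ¬a)) → ¬b), 0
2. ◇((b ∧ (b ∨ ¬a)) → ¬b), 1   [◇-rule on 1: fresh world 1, 0R1]
3. (b ∧ (b ∨ ¬a)) → ¬b, 2   [◇-rule on 2: fresh world 2, 1R2]
4. ¬b, 2   [→-rule on 3 (branches; this branch)]
Accessibility: 0R0, 0R1, 0R2, 1R0, 1R1, 1R2, 2R0, 2R1, 2R2

Satisfiable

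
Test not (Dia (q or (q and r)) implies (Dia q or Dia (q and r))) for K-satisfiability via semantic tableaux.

1. not (Dia (q or (q and r)) implies (Dia q or Dia (q and r))), u
2. Dia (q or (q and r)), u
3. not (Dia q or Dia (q and r)), u
4. not Dia q, u
5. not Dia (q and r), u
6. q or (q and r), v
7. not q, v
8. not (q and r), v
9. q and r, v
10. q, v
11. r, v
Accessibility: uRv
Branch closes: q and not q both at v.
All branches of the tableau close; one closing branch shown above.

No, unsatisfiable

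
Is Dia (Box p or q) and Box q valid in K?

Tableau for the negation not (Dia (Box p or q) and Box q):
1. not (Dia (Box p or q) and Box q), u
2. not Box q, u
3. not q, v
Accessibility: uRv
The negation has an open branch (countermodel exists).

Invalid (countermodel exists)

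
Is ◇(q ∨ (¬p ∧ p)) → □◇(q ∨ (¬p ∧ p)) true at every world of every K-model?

Tableau for the negation ¬(◇(q ∨ (¬p ∧ p)) → □◇(q ∨ (¬p ∧ p))):
1. ¬(◇(q ∨ (¬p ∧ p)) → □◇(q ∨ (¬p ∧ p))), 0
2. ◇(q ∨ (¬p ∧ p)), 0
3. ¬□◇(q ∨ (¬p ∧ p)), 0
4. q ∨ (¬p ∧ p), 1
5. q, 1
6. ¬◇(q ∨ (¬p ∧ p)), 2
Accessibility: 0R1, 0R2
The negation has an open branch (countermodel exists).

Invalid (countermodel exists)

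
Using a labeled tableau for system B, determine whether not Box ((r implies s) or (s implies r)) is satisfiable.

Unsatisfiable

1. not Box ((r implies s) or (s implies r)), 0
2. not ((r implies s) or (s implies r)), 1   [neg-Box-rule on 1: fresh world 1, 0R1]
3. not (r implies s), 1   [neg-or-rule on 2]
4. not (s implies r), 1   [neg-or-rule on 2]
5. r, 1   [neg-implies-rule on 3]
6. not s, 1   [neg-implies-rule on 3]
7. s, 1   [neg-implies-rule on 4]
8. not r, 1   [neg-implies-rule on 4]
Accessibility: 0R0, 0R1, 1R0, 1R1
Branch closes: s and not s both at 1.
All branches of the tableau close; one closing branch shown above.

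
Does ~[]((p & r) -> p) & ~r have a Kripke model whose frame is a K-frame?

No, unsatisfiable

1. ~[]((p & r) -> p) & ~r, u
2. ~[]((p & r) -> p), u   [&-rule on 1]
3. ~r, u   [&-rule on 1]
4. ~((p & r) -> p), v   [~[]-rule on 2: fresh world v, uRv]
5. p & r, v   [~->-rule on 4]
6. ~p, v   [~->-rule on 4]
7. p, v   [&-rule on 5]
8. r, v   [&-rule on 5]
Accessibility: uRv
Branch closes: p and ~p both at v.
All branches of the tableau close; one closing branch shown above.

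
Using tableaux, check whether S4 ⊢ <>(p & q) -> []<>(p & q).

Invalid (countermodel exists)

Tableau for the negation ~(<>(p & q) -> []<>(p & q)):
1. ~(<>(p & q) -> []<>(p & q)), 0
2. <>(p & q), 0
3. ~[]<>(p & q), 0
4. p & q, 1
5. p, 1
6. q, 1
7. ~<>(p & q), 2
8. ~(p & q), 2
9. ~q, 2
Accessibility: 0R0, 0R1, 0R2, 1R1, 2R2
The negation has an open branch (countermodel exists).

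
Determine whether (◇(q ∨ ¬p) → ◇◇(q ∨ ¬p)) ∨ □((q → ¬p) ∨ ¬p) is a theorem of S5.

Tableau for the negation ¬((◇(q ∨ ¬p) → ◇◇(q ∨ ¬p)) ∨ □((q → ¬p) ∨ ¬p)):
1. ¬((◇(q ∨ ¬p) → ◇◇(q ∨ ¬p)) ∨ □((q → ¬p) ∨ ¬p)), 0
2. ¬(◇(q ∨ ¬p) → ◇◇(q ∨ ¬p)), 0   [¬∨-rule on 1]
3. ¬□((q → ¬p) ∨ ¬p), 0   [¬∨-rule on 1]
4. ◇(q ∨ ¬p), 0   [¬→-rule on 2]
5. ¬◇◇(q ∨ ¬p), 0   [¬→-rule on 2]
6. ¬◇(q ∨ ¬p), 0   [¬◇-rule on 5 via 0R0]
7. ¬(q ∨ ¬p), 0   [¬◇-rule on 6 via 0R0]
8. ¬q, 0   [¬∨-rule on 7]
9. p, 0   [¬∨-rule on 7]
10. ¬((q → ¬p) ∨ ¬p), 1   [¬□-rule on 3: fresh world 1, 0R1]
11. ¬(q → ¬p), 1   [¬∨-rule on 10]
12. p, 1   [¬∨-rule on 10]
13. q, 1   [¬→-rule on 11]
14. ¬◇(q ∨ ¬p), 1   [¬◇-rule on 5 via 0R1]
15. ¬(q ∨ ¬p), 1   [¬◇-rule on 6 via 0R1]
16. ¬q, 1   [¬∨-rule on 15]
Accessibility: 0R0, 0R1, 1R0, 1R1
Branch closes: q and ¬q both at 1.
All branches of the negation close; one closing branch shown above.

Valid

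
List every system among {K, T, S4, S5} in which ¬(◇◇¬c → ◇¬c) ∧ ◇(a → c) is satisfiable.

T-tableau for the formula:
1. ¬(◇◇¬c → ◇¬c) ∧ ◇(a → c), 0
2. ¬(◇◇¬c → ◇¬c), 0   [∧-rule on 1]
3. ◇(a → c), 0   [∧-rule on 1]
4. ◇◇¬c, 0   [¬→-rule on 2]
5. ¬◇¬c, 0   [¬→-rule on 2]
6. c, 0   [¬◇-rule on 5 via 0R0]
7. a → c, 1   [◇-rule on 3: fresh world 1, 0R1]
8. c, 1   [¬◇-rule on 5 via 0R1]
9. ◇¬c, 2   [◇-rule on 4: fresh world 2, 0R2]
10. c, 2   [¬◇-rule on 5 via 0R2]
11. ¬c, 3   [◇-rule on 9: fresh world 3, 2R3]
Accessibility: 0R0, 0R1, 0R2, 1R1, 2R2, 2R3, 3R3
Complete open branch: satisfiable in T, hence also in K (this T-model is also a K-model).
S4-tableau for the formula:
1. ¬(◇◇¬c → ◇¬c) ∧ ◇(a → c), 0
2. ¬(◇◇¬c → ◇¬c), 0   [∧-rule on 1]
3. ◇(a → c), 0   [∧-rule on 1]
4. ◇◇¬c, 0   [¬→-rule on 2]
5. ¬◇¬c, 0   [¬→-rule on 2]
6. c, 0   [¬◇-rule on 5 via 0R0]
7. a → c, 1   [◇-rule on 3: fresh world 1, 0R1]
8. c, 1   [¬◇-rule on 5 via 0R1]
9. ◇¬c, 2   [◇-rule on 4: fresh world 2, 0R2]
10. c, 2   [¬◇-rule on 5 via 0R2]
11. ¬c, 3   [◇-rule on 9: fresh world 3, 2R3]
12. c, 3   [¬◇-rule on 5 via 0R3]
Accessibility: 0R0, 0R1, 0R2, 0R3, 1R1, 2R2, 2R3, 3R3
Branch closes: c and ¬c both at 3.
Every branch closes (one shown): unsatisfiable in S4, hence also in S5 (every S5-frame is an S4-frame).

K, T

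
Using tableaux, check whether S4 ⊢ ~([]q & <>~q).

Tableau for the negation []q & <>~q:
1. []q & <>~q, u
2. []q, u
3. <>~q, u
4. q, u
5. ~q, v
6. q, v
Accessibility: uRu, uRv, vRv
Branch closes: q and ~q both at v.
Every branch of the negation's tableau closes; the branch above is one of them.

Yes, valid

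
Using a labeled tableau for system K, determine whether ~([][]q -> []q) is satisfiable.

1. ~([][]q -> []q), 0
2. [][]q, 0   [~->-rule on 1]
3. ~[]q, 0   [~->-rule on 1]
4. ~q, 1   [~[]-rule on 3: fresh world 1, 0R1]
5. []q, 1   [[]-rule on 2 via 0R1]
Accessibility: 0R1

Satisfiable (open branch found)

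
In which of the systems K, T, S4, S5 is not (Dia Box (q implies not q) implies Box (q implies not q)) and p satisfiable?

K, T, S4

S4-tableau for the formula:
1. not (Dia Box (q implies not q) implies Box (q implies not q)) and p, w0
2. not (Dia Box (q implies not q) implies Box (q implies not q)), w0   [and-rule on 1]
3. p, w0   [and-rule on 1]
4. Dia Box (q implies not q), w0   [neg-implies-rule on 2]
5. not Box (q implies not q), w0   [neg-implies-rule on 2]
6. Box (q implies not q), w1   [Dia-rule on 4: fresh world w1, w0Rw1]
7. q implies not q, w1   [Box-rule on 6 via w1Rw1]
8. not q, w1   [implies-rule on 7 (branches; this branch)]
9. not (q implies not q), w2   [neg-Box-rule on 5: fresh world w2, w0Rw2]
10. q, w2   [neg-implies-rule on 9]
Accessibility: w0Rw0, w0Rw1, w0Rw2, w1Rw1, w2Rw2
Complete open branch: satisfiable in S4, hence also in K, T (this S4-model is also a K-model and a T-model).
S5-tableau for the formula:
1. not (Dia Box (q implies not q) implies Box (q implies not q)) and p, w0
2. not (Dia Box (q implies not q) implies Box (q implies not q)), w0   [and-rule on 1]
3. p, w0   [and-rule on 1]
4. Dia Box (q implies not q), w0   [neg-implies-rule on 2]
5. not Box (q implies not q), w0   [neg-implies-rule on 2]
6. Box (q implies not q), w1   [Dia-rule on 4: fresh world w1, w0Rw1]
7. q implies not q, w0   [Box-rule on 6 via w1Rw0]
8. q implies not q, w1   [Box-rule on 6 via w1Rw1]
9. not q, w0   [implies-rule on 7 (branches; this branch)]
10. not q, w1   [implies-rule on 8 (branches; this branch)]
11. not (q implies not q), w2   [neg-Box-rule on 5: fresh world w2, w0Rw2]
12. q, w2   [neg-implies-rule on 11]
13. q implies not q, w2   [Box-rule on 6 via w1Rw2]
14. not q, w2   [implies-rule on 13 (branches; this branch)]
Accessibility: w0Rw0, w0Rw1, w0Rw2, w1Rw0, w1Rw1, w1Rw2, w2Rw0, w2Rw1, w2Rw2
Branch closes: q and not q both at w2.
Every branch closes (one shown): unsatisfiable in S5.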